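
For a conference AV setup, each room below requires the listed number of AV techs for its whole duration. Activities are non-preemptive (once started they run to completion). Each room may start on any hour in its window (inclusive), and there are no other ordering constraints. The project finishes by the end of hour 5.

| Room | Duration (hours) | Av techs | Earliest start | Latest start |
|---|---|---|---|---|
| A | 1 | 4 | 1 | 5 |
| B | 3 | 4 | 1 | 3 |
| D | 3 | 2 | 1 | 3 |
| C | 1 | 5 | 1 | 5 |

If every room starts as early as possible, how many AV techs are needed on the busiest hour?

Early-start schedule: A@1, B@1, D@1, C@1.
Load per hour: hour 1: 15, hour 2: 6, hour 3: 6, hour 4: 0, hour 5: 0.
Peak is 15.

15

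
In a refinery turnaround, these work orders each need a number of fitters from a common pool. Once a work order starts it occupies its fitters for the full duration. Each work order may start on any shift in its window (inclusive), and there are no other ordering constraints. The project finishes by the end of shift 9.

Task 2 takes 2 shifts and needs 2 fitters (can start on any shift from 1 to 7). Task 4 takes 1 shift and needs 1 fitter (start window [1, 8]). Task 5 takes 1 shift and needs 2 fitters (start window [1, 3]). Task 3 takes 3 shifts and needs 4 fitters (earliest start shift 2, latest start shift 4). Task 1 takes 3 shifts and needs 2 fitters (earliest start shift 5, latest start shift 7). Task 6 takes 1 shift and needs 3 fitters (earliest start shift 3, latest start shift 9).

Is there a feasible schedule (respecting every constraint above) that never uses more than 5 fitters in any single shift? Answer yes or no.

yes

Schedule Task 2@1, Task 4@1, Task 5@2, Task 3@3, Task 1@6, Task 6@9: s1:3  s2:4  s3:4  s4:4  s5:4  s6:2  s7:2  s8:2  s9:3 — peak 4 ≤ 5.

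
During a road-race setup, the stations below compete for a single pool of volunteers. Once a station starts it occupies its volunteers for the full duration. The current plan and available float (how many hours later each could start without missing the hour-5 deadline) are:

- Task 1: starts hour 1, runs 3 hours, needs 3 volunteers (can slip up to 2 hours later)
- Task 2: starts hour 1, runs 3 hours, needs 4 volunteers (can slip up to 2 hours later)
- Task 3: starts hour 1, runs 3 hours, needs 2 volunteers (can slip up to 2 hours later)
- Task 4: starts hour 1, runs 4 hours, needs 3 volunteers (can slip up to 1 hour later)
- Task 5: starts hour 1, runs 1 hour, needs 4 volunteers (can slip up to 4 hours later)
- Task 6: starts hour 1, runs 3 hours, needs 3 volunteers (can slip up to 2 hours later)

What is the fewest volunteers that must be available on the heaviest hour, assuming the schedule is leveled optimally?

15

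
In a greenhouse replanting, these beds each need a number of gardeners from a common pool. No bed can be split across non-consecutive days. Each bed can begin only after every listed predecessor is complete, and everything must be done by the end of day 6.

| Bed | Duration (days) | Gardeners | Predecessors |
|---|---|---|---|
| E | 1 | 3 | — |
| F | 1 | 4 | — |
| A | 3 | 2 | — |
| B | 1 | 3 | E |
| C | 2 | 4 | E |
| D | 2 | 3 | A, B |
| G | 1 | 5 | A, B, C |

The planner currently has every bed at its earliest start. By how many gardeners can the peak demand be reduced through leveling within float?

Early-start peak: d1:9  d2:9  d3:6  d4:8  d5:3  d6:0 ⇒ 9.
Leveled (E@1, F@2, A@1, B@3, C@4, D@4, G@6): d1:5  d2:6  d3:5  d4:7  d5:7  d6:5 ⇒ 7.
Reduction 9 − 7 = 2.

2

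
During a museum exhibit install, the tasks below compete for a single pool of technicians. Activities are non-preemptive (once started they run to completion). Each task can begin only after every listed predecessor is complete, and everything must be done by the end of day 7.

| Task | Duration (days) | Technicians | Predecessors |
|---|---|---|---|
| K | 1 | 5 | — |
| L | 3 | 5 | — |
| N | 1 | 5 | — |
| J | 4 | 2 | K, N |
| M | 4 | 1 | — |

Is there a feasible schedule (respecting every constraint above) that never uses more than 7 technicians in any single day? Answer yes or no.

yes

Schedule K@1, L@5, N@2, J@3, M@1: d1:6  d2:6  d3:3  d4:3  d5:7  d6:7  d7:5 — peak 7 ≤ 7.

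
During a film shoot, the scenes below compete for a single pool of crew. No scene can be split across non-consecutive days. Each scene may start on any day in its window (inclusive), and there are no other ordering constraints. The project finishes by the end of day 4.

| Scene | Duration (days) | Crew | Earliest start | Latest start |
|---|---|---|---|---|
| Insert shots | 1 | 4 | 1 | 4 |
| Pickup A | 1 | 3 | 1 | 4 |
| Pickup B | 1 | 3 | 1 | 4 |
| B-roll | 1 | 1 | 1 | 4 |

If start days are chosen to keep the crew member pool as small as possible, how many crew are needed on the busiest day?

Early-start (Insert shots@1, Pickup A@1, Pickup B@1, B-roll@1) gives peak 11: d1:11  d2:0  d3:0  d4:0.
Shift Pickup A→2, Pickup B→3, B-roll→2.
Schedule Insert shots@1, Pickup A@2, Pickup B@3, B-roll@2: d1:4  d2:4  d3:3  d4:0 — peak 4.

4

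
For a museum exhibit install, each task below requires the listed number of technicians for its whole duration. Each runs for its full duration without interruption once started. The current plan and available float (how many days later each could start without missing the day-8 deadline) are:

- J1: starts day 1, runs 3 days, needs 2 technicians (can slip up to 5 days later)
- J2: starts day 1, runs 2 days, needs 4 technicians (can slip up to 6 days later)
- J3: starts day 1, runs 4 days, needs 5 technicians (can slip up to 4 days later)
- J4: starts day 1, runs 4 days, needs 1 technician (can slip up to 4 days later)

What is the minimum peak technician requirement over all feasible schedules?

Early-start (J1@1, J2@1, J3@1, J4@1) gives peak 12: d1:12  d2:12  d3:8  d4:6  d5:0  d6:0  d7:0  d8:0.
Shift J3→4, J4→3.
Schedule J1@1, J2@1, J3@4, J4@3: d1:6  d2:6  d3:3  d4:6  d5:6  d6:6  d7:5  d8:0 — peak 6.

6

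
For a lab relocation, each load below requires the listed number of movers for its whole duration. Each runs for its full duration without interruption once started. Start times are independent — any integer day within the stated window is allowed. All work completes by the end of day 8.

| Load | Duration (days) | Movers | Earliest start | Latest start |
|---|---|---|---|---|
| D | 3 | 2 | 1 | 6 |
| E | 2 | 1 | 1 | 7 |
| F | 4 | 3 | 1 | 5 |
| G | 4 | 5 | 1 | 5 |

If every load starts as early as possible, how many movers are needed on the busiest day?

11

Early-start schedule: D@1, E@1, F@1, G@1.
Load per day: day 1: 11, day 2: 11, day 3: 10, day 4: 8, day 5: 0, day 6: 0, day 7: 0, day 8: 0.
Peak is 11.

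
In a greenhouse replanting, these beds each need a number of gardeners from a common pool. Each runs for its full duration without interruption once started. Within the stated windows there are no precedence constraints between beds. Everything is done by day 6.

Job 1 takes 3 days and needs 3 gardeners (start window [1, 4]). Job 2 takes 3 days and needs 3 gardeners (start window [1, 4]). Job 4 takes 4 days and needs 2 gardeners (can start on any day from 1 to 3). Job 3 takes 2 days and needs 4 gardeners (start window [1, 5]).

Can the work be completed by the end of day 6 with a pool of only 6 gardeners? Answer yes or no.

no

The minimum achievable peak is 7; 6 < 7, so no feasible schedule stays within the cap.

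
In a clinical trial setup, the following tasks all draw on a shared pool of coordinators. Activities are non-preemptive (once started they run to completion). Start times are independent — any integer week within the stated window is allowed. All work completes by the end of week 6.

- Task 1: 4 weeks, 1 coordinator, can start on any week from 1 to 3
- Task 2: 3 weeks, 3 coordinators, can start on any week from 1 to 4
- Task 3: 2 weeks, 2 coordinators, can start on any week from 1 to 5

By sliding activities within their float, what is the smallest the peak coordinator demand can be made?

4

Early-start (Task 1@1, Task 2@1, Task 3@1) gives peak 6: w1:6  w2:6  w3:4  w4:1  w5:0  w6:0.
Shift Task 3→4.
Schedule Task 1@1, Task 2@1, Task 3@4: w1:4  w2:4  w3:4  w4:3  w5:2  w6:0 — peak 4.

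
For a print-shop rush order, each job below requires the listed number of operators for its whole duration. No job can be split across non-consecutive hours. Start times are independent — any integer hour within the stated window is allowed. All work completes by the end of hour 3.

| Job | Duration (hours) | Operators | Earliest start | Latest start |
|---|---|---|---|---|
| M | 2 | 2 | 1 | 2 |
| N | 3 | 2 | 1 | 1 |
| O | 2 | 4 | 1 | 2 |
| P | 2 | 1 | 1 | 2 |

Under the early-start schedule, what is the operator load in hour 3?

At early start, hour 3 has: N.
Demand: 2 = 2.

2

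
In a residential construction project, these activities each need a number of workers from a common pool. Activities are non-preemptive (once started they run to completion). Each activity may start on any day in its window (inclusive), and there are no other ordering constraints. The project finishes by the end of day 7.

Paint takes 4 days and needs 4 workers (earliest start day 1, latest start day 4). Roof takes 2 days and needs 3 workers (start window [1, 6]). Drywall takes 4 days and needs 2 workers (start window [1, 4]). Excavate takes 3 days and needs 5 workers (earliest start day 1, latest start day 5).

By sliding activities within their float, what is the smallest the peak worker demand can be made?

Early-start (Paint@1, Roof@1, Drywall@1, Excavate@1) gives peak 14: d1:14  d2:14  d3:11  d4:6  d5:0  d6:0  d7:0.
Shift Drywall→3, Excavate→5.
Schedule Paint@1, Roof@1, Drywall@3, Excavate@5: d1:7  d2:7  d3:6  d4:6  d5:7  d6:7  d7:5 — peak 7.
Total worker-days = 45 over 7 days ⇒ peak ≥ ⌈45/7⌉ = 7, so 7 is optimal.

7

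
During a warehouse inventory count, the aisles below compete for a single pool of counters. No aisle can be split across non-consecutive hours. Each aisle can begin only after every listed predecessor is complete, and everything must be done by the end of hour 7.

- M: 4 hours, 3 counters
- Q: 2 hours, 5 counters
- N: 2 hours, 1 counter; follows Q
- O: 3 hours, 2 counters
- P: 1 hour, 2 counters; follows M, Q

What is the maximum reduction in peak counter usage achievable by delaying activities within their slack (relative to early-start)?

Early-start peak: h1:10  h2:10  h3:6  h4:4  h5:2  h6:0  h7:0 ⇒ 10.
Leveled (M@3, Q@1, N@3, O@5, P@7): h1:5  h2:5  h3:4  h4:4  h5:5  h6:5  h7:4 ⇒ 5.
Reduction 10 − 5 = 5.

5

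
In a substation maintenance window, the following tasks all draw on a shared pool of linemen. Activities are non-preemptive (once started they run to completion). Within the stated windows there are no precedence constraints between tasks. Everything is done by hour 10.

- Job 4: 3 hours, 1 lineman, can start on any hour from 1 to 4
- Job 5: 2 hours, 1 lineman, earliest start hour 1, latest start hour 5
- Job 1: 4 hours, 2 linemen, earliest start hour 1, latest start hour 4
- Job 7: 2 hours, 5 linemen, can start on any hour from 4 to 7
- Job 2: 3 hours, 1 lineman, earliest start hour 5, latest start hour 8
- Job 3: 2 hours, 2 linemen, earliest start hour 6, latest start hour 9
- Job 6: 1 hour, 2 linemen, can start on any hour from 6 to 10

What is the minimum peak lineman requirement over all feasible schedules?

Early-start (Job 4@1, Job 5@1, Job 1@1, Job 7@4, Job 2@5, Job 3@6, Job 6@6) gives peak 7: h1:4  h2:4  h3:3  h4:7  h5:6  h6:5  h7:3  h8:0  h9:0  h10:0.
Shift Job 7→5, Job 2→7, Job 3→7, Job 6→7.
Schedule Job 4@1, Job 5@1, Job 1@1, Job 7@5, Job 2@7, Job 3@7, Job 6@7: h1:4  h2:4  h3:3  h4:2  h5:5  h6:5  h7:5  h8:3  h9:1  h10:0 — peak 5.

5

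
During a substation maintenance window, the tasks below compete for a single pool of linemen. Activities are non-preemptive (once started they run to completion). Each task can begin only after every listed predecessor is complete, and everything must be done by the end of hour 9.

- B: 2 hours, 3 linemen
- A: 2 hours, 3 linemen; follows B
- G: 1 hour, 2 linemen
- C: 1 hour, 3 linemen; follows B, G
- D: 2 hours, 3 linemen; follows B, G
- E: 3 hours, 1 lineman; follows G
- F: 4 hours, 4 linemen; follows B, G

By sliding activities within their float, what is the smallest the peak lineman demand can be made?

6

Early-start (B@1, A@3, G@1, C@3, D@3, E@2, F@3) gives peak 14: h1:5  h2:4  h3:14  h4:11  h5:4  h6:4  h7:0  h8:0  h9:0.
Shift D→4, E→5, F→6.
Schedule B@1, A@3, G@1, C@3, D@4, E@5, F@6: h1:5  h2:3  h3:6  h4:6  h5:4  h6:5  h7:5  h8:4  h9:4 — peak 6.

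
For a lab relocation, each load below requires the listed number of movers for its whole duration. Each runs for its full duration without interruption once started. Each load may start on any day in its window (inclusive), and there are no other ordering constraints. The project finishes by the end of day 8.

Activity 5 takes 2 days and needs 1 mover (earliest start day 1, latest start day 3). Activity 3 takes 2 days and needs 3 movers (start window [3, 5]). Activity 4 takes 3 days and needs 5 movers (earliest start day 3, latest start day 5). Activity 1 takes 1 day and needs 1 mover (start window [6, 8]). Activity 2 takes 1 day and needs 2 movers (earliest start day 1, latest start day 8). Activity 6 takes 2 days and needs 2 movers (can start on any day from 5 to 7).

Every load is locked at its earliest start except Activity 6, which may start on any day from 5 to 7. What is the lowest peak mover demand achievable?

8

Activity 6@5: d1:3  d2:1  d3:8  d4:8  d5:7  d6:3  d7:0  d8:0 → peak 8
Activity 6@6: d1:3  d2:1  d3:8  d4:8  d5:5  d6:3  d7:2  d8:0 → peak 8
Activity 6@7: d1:3  d2:1  d3:8  d4:8  d5:5  d6:1  d7:2  d8:2 → peak 8
Best is Activity 6@5, peak 8.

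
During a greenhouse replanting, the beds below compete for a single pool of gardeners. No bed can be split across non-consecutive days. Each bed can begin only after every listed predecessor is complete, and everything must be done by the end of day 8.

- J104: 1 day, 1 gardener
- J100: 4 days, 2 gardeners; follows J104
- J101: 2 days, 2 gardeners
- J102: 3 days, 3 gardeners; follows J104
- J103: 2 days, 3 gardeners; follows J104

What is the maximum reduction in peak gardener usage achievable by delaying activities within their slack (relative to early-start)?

5

Early-start peak: d1:3  d2:10  d3:8  d4:5  d5:2  d6:0  d7:0  d8:0 ⇒ 10.
Leveled (J104@1, J100@2, J101@1, J102@3, J103@6): d1:3  d2:4  d3:5  d4:5  d5:5  d6:3  d7:3  d8:0 ⇒ 5.
Reduction 10 − 5 = 5.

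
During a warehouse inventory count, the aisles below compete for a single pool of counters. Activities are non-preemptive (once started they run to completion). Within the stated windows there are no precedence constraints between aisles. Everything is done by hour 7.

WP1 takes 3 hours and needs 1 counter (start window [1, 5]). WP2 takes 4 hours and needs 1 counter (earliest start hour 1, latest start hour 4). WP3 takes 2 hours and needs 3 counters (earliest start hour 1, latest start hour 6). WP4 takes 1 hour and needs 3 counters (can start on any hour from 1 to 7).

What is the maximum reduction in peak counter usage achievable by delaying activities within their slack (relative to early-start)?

5

Early-start peak: h1:8  h2:5  h3:2  h4:1  h5:0  h6:0  h7:0 ⇒ 8.
Leveled (WP1@1, WP2@1, WP3@5, WP4@7): h1:2  h2:2  h3:2  h4:1  h5:3  h6:3  h7:3 ⇒ 3.
Reduction 8 − 3 = 5.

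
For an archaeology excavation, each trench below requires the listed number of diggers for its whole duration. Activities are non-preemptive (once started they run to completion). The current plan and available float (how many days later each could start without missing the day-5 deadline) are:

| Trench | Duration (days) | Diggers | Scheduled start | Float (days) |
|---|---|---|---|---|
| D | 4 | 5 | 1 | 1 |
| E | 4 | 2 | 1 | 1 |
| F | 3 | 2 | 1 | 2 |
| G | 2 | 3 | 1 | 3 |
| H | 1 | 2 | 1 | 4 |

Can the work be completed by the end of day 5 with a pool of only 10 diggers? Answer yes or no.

yes

Schedule D@1, E@1, F@1, G@4, H@5: d1:9  d2:9  d3:9  d4:10  d5:5 — peak 10 ≤ 10.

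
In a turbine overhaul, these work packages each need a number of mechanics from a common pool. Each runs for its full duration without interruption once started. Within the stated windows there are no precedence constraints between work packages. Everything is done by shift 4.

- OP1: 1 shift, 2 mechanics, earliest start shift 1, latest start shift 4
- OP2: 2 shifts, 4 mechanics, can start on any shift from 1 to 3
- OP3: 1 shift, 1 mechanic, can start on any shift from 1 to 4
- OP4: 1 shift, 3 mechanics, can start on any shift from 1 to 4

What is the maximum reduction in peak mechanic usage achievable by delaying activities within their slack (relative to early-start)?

Early-start peak: s1:10  s2:4  s3:0  s4:0 ⇒ 10.
Leveled (OP1@1, OP2@2, OP3@1, OP4@4): s1:3  s2:4  s3:4  s4:3 ⇒ 4.
Reduction 10 − 4 = 6.

6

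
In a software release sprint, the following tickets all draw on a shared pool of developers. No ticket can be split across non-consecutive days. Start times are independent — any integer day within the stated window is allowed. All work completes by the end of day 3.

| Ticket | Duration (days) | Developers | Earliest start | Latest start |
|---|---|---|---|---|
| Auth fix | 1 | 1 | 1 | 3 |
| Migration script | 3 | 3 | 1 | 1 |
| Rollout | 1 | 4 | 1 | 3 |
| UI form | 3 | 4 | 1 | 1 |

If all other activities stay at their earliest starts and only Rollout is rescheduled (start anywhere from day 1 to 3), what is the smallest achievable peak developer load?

Rollout@1: d1:12  d2:7  d3:7 → peak 12
Rollout@2: d1:8  d2:11  d3:7 → peak 11
Rollout@3: d1:8  d2:7  d3:11 → peak 11
Best is Rollout@2, peak 11.

11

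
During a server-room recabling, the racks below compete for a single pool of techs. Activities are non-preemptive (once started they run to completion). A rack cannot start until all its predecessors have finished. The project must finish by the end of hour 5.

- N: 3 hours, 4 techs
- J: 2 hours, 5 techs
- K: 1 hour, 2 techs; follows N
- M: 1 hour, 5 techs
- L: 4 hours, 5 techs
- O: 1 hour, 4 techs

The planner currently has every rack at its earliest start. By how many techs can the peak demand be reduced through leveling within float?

10

Early-start peak: h1:23  h2:14  h3:9  h4:7  h5:0 ⇒ 23.
Leveled (N@1, J@4, K@4, M@1, L@2, O@1): h1:13  h2:9  h3:9  h4:12  h5:10 ⇒ 13.
Reduction 23 − 13 = 10.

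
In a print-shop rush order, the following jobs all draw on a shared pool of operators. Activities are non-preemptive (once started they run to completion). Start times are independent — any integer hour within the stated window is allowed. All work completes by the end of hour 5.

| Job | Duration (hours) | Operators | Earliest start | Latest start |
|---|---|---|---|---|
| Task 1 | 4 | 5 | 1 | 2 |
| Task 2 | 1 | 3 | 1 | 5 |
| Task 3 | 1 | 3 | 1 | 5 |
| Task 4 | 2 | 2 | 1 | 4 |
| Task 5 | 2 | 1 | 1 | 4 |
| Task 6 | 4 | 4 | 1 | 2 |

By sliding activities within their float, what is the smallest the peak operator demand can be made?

11

Early-start (Task 1@1, Task 2@1, Task 3@1, Task 4@1, Task 5@1, Task 6@1) gives peak 18: h1:18  h2:12  h3:9  h4:9  h5:0.
Shift Task 4→2, Task 5→4, Task 6→2.
Schedule Task 1@1, Task 2@1, Task 3@1, Task 4@2, Task 5@4, Task 6@2: h1:11  h2:11  h3:11  h4:10  h5:5 — peak 11.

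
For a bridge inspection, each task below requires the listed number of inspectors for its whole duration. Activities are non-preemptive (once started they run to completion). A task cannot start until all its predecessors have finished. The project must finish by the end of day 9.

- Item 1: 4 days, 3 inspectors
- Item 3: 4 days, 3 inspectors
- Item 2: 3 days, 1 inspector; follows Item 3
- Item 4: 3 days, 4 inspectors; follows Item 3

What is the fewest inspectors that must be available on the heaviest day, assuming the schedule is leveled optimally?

6

Schedule Item 1@1, Item 3@1, Item 2@5, Item 4@5: d1:6  d2:6  d3:6  d4:6  d5:5  d6:5  d7:5  d8:0  d9:0 — peak 6.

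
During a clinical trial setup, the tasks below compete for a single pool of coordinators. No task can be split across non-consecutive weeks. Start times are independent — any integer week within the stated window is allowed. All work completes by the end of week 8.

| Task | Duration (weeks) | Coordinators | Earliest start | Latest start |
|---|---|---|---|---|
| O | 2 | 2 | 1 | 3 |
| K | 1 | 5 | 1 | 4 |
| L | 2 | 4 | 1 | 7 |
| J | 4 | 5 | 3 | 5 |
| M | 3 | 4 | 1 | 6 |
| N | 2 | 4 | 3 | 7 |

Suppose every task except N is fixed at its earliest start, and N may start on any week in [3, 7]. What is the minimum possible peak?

15

N@3: w1:15  w2:10  w3:13  w4:9  w5:5  w6:5  w7:0  w8:0 → peak 15
N@4: w1:15  w2:10  w3:9  w4:9  w5:9  w6:5  w7:0  w8:0 → peak 15
N@5: w1:15  w2:10  w3:9  w4:5  w5:9  w6:9  w7:0  w8:0 → peak 15
N@6: w1:15  w2:10  w3:9  w4:5  w5:5  w6:9  w7:4  w8:0 → peak 15
N@7: w1:15  w2:10  w3:9  w4:5  w5:5  w6:5  w7:4  w8:4 → peak 15
Best is N@3, peak 15.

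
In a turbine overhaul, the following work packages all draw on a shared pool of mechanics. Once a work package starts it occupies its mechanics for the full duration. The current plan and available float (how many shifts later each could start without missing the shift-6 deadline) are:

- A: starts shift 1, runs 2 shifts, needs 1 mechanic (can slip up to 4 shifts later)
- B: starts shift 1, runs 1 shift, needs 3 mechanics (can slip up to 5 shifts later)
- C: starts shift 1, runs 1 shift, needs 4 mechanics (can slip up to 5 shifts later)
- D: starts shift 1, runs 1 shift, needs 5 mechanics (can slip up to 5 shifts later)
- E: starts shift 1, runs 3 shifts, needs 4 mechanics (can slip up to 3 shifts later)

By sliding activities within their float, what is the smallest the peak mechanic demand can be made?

Early-start (A@1, B@1, C@1, D@1, E@1) gives peak 17: s1:17  s2:5  s3:4  s4:0  s5:0  s6:0.
Shift C→2, D→3, E→4.
Schedule A@1, B@1, C@2, D@3, E@4: s1:4  s2:5  s3:5  s4:4  s5:4  s6:4 — peak 5.
Total mechanic-shifts = 26 over 6 shifts ⇒ peak ≥ ⌈26/6⌉ = 5, so 5 is optimal.

5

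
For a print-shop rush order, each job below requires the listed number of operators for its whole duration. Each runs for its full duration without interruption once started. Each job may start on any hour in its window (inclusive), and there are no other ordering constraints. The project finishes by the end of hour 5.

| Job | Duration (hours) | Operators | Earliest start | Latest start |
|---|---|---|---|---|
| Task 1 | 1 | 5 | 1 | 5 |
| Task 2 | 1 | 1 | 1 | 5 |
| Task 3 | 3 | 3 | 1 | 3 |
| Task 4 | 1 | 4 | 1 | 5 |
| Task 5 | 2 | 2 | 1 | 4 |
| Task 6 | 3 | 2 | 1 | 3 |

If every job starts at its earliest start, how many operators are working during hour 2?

At early start, hour 2 has: Task 3, Task 5, Task 6.
Demand: 3 + 2 + 2 = 7.

7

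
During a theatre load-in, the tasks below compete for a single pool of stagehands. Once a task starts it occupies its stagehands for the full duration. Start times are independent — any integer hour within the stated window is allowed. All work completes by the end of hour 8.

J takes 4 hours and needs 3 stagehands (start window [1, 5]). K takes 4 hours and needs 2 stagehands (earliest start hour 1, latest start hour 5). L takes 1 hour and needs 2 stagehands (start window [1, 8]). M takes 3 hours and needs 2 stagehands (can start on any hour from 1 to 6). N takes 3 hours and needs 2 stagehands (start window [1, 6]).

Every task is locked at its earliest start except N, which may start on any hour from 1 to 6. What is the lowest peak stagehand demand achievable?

N@1: h1:11  h2:9  h3:9  h4:5  h5:0  h6:0  h7:0  h8:0 → peak 11
N@2: h1:9  h2:9  h3:9  h4:7  h5:0  h6:0  h7:0  h8:0 → peak 9
N@3: h1:9  h2:7  h3:9  h4:7  h5:2  h6:0  h7:0  h8:0 → peak 9
N@4: h1:9  h2:7  h3:7  h4:7  h5:2  h6:2  h7:0  h8:0 → peak 9
N@5: h1:9  h2:7  h3:7  h4:5  h5:2  h6:2  h7:2  h8:0 → peak 9
N@6: h1:9  h2:7  h3:7  h4:5  h5:0  h6:2  h7:2  h8:2 → peak 9
Best is N@2, peak 9.

9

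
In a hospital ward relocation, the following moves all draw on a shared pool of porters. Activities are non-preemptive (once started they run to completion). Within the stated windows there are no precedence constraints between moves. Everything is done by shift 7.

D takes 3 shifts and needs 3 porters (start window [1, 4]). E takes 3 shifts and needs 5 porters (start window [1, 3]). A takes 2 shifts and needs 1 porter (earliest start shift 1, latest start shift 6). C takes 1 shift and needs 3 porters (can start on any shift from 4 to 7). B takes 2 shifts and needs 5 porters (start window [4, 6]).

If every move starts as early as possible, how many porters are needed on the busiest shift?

Early-start schedule: D@1, E@1, A@1, C@4, B@4.
Load per shift: shift 1: 9, shift 2: 9, shift 3: 8, shift 4: 8, shift 5: 5, shift 6: 0, shift 7: 0.
Peak is 9.

9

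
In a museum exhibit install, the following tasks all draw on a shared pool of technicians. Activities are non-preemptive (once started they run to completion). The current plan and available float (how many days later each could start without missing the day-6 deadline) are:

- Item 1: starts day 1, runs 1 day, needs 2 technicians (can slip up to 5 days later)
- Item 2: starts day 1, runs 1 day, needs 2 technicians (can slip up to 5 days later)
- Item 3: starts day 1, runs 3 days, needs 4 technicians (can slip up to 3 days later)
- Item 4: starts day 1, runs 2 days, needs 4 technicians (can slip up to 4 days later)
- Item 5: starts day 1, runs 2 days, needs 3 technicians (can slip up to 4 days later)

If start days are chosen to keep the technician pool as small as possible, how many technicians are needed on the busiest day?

Early-start (Item 1@1, Item 2@1, Item 3@1, Item 4@1, Item 5@1) gives peak 15: d1:15  d2:11  d3:4  d4:0  d5:0  d6:0.
Shift Item 3→2, Item 4→5.
Schedule Item 1@1, Item 2@1, Item 3@2, Item 4@5, Item 5@1: d1:7  d2:7  d3:4  d4:4  d5:4  d6:4 — peak 7.

7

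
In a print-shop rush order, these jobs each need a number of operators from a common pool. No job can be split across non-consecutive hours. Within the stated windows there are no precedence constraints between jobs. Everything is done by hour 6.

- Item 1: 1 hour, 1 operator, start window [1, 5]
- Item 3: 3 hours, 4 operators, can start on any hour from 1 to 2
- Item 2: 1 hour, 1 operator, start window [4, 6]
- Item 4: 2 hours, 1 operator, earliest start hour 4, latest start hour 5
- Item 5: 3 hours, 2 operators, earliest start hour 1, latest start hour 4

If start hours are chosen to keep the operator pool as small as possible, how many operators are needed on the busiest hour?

4

Early-start (Item 1@1, Item 3@1, Item 2@4, Item 4@4, Item 5@1) gives peak 7: h1:7  h2:6  h3:6  h4:2  h5:1  h6:0.
Shift Item 1→4, Item 4→5, Item 5→4.
Schedule Item 1@4, Item 3@1, Item 2@4, Item 4@5, Item 5@4: h1:4  h2:4  h3:4  h4:4  h5:3  h6:3 — peak 4.
Total operator-hours = 22 over 6 hours ⇒ peak ≥ ⌈22/6⌉ = 4, so 4 is optimal.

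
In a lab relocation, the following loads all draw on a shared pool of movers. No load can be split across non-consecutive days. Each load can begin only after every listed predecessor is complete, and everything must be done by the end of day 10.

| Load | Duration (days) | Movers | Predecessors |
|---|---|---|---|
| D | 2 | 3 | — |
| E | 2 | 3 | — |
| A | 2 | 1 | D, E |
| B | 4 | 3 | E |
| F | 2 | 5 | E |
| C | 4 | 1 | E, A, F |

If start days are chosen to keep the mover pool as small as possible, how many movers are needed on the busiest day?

6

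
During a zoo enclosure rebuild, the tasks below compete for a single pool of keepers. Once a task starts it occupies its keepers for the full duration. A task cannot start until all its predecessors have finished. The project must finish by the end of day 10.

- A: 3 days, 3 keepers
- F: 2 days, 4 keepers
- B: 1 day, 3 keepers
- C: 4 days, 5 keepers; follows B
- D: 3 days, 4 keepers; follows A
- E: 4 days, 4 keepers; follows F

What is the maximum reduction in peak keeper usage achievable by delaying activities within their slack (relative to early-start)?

5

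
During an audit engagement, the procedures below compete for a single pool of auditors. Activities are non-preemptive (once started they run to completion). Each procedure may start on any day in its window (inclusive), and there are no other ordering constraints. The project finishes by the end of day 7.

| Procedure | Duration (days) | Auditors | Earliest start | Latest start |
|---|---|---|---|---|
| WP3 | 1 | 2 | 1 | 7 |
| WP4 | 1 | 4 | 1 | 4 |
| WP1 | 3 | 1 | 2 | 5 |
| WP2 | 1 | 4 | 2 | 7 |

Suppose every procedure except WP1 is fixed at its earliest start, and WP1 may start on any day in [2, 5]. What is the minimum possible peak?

WP1@2: d1:6  d2:5  d3:1  d4:1  d5:0  d6:0  d7:0 → peak 6
WP1@3: d1:6  d2:4  d3:1  d4:1  d5:1  d6:0  d7:0 → peak 6
WP1@4: d1:6  d2:4  d3:0  d4:1  d5:1  d6:1  d7:0 → peak 6
WP1@5: d1:6  d2:4  d3:0  d4:0  d5:1  d6:1  d7:1 → peak 6
Best is WP1@2, peak 6.

6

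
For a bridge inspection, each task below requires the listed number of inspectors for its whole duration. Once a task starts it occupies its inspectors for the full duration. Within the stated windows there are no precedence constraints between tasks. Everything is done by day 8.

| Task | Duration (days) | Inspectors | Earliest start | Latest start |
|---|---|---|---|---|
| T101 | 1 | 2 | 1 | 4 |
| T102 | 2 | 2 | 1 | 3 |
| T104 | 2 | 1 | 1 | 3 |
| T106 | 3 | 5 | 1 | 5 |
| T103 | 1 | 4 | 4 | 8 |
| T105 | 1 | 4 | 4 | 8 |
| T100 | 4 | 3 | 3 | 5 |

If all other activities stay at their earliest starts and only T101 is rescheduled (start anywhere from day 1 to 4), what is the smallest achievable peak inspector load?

11

T101@1: d1:10  d2:8  d3:8  d4:11  d5:3  d6:3  d7:0  d8:0 → peak 11
T101@2: d1:8  d2:10  d3:8  d4:11  d5:3  d6:3  d7:0  d8:0 → peak 11
T101@3: d1:8  d2:8  d3:10  d4:11  d5:3  d6:3  d7:0  d8:0 → peak 11
T101@4: d1:8  d2:8  d3:8  d4:13  d5:3  d6:3  d7:0  d8:0 → peak 13
Best is T101@1, peak 11.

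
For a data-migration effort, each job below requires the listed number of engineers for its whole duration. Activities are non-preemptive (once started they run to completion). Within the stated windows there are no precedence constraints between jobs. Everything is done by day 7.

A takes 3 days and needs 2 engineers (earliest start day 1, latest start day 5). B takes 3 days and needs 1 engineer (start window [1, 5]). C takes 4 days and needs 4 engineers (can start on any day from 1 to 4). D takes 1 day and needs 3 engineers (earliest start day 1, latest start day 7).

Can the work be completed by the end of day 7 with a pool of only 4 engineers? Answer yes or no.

no

The minimum achievable peak is 5; 4 < 5, so no feasible schedule stays within the cap.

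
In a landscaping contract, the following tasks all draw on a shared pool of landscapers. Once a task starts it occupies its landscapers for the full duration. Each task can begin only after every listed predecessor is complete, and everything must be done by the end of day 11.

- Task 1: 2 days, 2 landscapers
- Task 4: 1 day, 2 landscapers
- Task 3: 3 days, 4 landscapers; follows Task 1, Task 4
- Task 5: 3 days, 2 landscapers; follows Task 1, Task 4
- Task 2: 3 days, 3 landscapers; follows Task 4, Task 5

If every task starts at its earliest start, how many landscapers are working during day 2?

2

At early start, day 2 has: Task 1.
Demand: 2 = 2.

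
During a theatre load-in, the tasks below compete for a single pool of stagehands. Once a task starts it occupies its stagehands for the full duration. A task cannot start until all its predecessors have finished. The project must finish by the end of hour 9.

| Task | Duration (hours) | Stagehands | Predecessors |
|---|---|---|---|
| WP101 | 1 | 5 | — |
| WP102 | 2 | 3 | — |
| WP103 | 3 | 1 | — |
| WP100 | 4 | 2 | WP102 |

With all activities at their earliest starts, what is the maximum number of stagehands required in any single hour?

Early-start schedule: WP101@1, WP102@1, WP103@1, WP100@3.
Load per hour: hour 1: 9, hour 2: 4, hour 3: 3, hour 4: 2, hour 5: 2, hour 6: 2, hour 7: 0, hour 8: 0, hour 9: 0.
Peak is 9.

9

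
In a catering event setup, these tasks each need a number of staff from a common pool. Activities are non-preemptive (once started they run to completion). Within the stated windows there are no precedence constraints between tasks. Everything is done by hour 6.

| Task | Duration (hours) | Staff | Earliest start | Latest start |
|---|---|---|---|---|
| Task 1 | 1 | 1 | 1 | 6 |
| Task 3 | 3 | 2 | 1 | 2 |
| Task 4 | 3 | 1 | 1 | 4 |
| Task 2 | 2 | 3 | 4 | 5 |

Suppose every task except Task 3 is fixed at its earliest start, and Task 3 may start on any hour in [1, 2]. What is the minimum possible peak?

4

Task 3@1: h1:4  h2:3  h3:3  h4:3  h5:3  h6:0 → peak 4
Task 3@2: h1:2  h2:3  h3:3  h4:5  h5:3  h6:0 → peak 5
Best is Task 3@1, peak 4.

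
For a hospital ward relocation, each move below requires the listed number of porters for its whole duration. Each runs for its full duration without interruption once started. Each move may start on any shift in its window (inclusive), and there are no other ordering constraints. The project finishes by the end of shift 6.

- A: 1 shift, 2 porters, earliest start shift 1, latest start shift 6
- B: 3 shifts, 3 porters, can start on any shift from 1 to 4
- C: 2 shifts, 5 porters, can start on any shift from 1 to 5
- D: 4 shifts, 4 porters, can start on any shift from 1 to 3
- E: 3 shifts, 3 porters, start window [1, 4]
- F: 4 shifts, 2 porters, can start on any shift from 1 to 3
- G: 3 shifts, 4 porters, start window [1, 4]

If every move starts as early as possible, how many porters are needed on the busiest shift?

Early-start schedule: A@1, B@1, C@1, D@1, E@1, F@1, G@1.
Load per shift: shift 1: 23, shift 2: 21, shift 3: 16, shift 4: 6, shift 5: 0, shift 6: 0.
Peak is 23.

23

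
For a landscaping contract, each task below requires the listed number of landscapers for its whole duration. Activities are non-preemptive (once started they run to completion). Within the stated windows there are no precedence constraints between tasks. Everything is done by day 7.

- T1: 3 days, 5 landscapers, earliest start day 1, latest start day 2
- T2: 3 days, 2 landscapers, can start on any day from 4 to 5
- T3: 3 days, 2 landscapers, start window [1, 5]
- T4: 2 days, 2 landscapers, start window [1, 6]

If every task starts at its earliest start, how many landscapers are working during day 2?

At early start, day 2 has: T1, T3, T4.
Demand: 5 + 2 + 2 = 9.

9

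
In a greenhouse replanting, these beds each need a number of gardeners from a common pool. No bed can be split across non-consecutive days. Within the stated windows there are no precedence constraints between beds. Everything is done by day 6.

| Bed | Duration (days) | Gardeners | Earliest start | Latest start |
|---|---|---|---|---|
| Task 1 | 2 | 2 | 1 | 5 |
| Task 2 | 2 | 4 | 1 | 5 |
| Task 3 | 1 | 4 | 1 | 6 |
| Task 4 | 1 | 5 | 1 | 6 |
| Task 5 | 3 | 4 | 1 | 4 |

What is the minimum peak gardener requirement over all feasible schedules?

8

Early-start (Task 1@1, Task 2@1, Task 3@1, Task 4@1, Task 5@1) gives peak 19: d1:19  d2:10  d3:4  d4:0  d5:0  d6:0.
Shift Task 3→3, Task 4→6, Task 5→3.
Schedule Task 1@1, Task 2@1, Task 3@3, Task 4@6, Task 5@3: d1:6  d2:6  d3:8  d4:4  d5:4  d6:5 — peak 8.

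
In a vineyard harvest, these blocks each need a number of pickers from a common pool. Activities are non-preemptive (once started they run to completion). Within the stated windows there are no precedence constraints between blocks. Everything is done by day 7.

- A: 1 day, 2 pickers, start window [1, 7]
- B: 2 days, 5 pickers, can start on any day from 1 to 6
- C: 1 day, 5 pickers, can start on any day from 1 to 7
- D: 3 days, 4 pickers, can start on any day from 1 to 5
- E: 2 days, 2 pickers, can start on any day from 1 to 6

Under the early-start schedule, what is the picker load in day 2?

At early start, day 2 has: B, D, E.
Demand: 5 + 4 + 2 = 11.

11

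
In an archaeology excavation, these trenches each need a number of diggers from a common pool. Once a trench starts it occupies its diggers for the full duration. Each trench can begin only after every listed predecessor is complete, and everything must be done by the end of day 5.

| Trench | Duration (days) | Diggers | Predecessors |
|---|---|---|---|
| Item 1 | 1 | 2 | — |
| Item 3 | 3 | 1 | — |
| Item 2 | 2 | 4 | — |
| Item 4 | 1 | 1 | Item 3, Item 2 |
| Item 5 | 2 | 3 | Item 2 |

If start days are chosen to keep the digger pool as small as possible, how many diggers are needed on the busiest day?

Early-start (Item 1@1, Item 3@1, Item 2@1, Item 4@4, Item 5@3) gives peak 7: d1:7  d2:5  d3:4  d4:4  d5:0.
Shift Item 2→2, Item 5→4.
Schedule Item 1@1, Item 3@1, Item 2@2, Item 4@4, Item 5@4: d1:3  d2:5  d3:5  d4:4  d5:3 — peak 5.

5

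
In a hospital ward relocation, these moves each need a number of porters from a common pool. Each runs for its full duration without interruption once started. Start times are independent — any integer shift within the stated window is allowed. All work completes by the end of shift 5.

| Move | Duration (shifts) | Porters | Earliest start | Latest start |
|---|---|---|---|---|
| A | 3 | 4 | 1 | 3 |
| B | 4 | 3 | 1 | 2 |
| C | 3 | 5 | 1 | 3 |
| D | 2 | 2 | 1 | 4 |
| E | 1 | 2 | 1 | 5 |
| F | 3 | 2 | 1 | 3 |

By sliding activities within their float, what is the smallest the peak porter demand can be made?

14

Early-start (A@1, B@1, C@1, D@1, E@1, F@1) gives peak 18: s1:18  s2:16  s3:14  s4:3  s5:0.
Shift E→4, F→3.
Schedule A@1, B@1, C@1, D@1, E@4, F@3: s1:14  s2:14  s3:14  s4:7  s5:2 — peak 14.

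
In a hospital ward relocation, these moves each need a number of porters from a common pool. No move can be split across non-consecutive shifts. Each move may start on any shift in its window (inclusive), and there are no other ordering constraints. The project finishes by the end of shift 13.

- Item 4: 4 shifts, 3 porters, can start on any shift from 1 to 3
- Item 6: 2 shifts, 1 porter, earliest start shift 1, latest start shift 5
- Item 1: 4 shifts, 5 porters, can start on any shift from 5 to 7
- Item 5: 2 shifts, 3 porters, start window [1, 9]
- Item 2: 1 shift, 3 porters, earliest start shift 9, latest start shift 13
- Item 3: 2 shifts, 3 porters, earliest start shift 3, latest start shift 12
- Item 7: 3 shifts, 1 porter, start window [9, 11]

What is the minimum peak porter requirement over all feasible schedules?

5

Early-start (Item 4@1, Item 6@1, Item 1@5, Item 5@1, Item 2@9, Item 3@3, Item 7@9) gives peak 7: s1:7  s2:7  s3:6  s4:6  s5:5  s6:5  s7:5  s8:5  s9:4  s10:1  s11:1  s12:0  s13:0.
Shift Item 5→9, Item 2→11, Item 3→12.
Schedule Item 4@1, Item 6@1, Item 1@5, Item 5@9, Item 2@11, Item 3@12, Item 7@9: s1:4  s2:4  s3:3  s4:3  s5:5  s6:5  s7:5  s8:5  s9:4  s10:4  s11:4  s12:3  s13:3 — peak 5.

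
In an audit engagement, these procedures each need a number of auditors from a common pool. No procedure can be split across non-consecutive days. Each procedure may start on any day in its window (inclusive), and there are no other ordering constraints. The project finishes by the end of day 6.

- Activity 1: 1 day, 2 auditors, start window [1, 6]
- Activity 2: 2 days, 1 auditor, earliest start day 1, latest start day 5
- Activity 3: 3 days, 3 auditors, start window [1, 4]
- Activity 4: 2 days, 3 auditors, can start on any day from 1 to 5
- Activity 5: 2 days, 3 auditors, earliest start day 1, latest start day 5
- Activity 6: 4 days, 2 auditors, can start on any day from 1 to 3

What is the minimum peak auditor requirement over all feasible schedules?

6

Early-start (Activity 1@1, Activity 2@1, Activity 3@1, Activity 4@1, Activity 5@1, Activity 6@1) gives peak 14: d1:14  d2:12  d3:5  d4:2  d5:0  d6:0.
Shift Activity 3→2, Activity 4→5, Activity 5→5.
Schedule Activity 1@1, Activity 2@1, Activity 3@2, Activity 4@5, Activity 5@5, Activity 6@1: d1:5  d2:6  d3:5  d4:5  d5:6  d6:6 — peak 6.
Total auditor-days = 33 over 6 days ⇒ peak ≥ ⌈33/6⌉ = 6, so 6 is optimal.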